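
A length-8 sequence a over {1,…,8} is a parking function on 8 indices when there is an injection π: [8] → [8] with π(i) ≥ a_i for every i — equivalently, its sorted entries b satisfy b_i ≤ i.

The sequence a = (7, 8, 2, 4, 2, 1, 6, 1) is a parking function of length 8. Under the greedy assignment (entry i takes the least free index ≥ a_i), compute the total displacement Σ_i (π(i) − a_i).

Σπ(i) = 1+…+8 = 36; Σa = 7+8+2+4+2+1+6+1 = 31; disp = 36−31 = 5.

5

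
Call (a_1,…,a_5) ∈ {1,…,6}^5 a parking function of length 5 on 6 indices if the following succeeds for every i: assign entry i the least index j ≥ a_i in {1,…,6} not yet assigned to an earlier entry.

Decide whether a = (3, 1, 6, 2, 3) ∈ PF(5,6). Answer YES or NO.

YES

Rearranged: b = (1, 2, 3, 3, 6).
  b_1=1 ≤ 2
  b_2=2 ≤ 3
  b_3=3 ≤ 4
  b_4=3 ≤ 5
  b_5=6 ≤ 6
All bounds hold ⇒ YES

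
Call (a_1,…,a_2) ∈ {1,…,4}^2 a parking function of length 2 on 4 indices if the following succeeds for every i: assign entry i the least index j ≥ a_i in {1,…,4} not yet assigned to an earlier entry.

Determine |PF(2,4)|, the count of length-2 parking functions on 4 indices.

|PF(2,4)| = (4−2+1)·(4+1)^(2−1) = 3 · 5 = 15 (Pollak)
Example (3,3) → sorted (3,3): b_i ≤ 2+i ∀i, a PF.

15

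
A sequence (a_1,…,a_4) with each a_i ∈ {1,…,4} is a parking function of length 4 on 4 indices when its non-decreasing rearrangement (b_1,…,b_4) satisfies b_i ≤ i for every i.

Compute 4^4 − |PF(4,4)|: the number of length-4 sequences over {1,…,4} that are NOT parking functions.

|PF| = (5−4)·5^(4−1) = 1 · 125 = 125 (Pollak)
Check (3,3,4,4) → sorted (3,3,4,4): b_1=3>1, not a PF.
Total 256; non-PF = 256−125 = 131

131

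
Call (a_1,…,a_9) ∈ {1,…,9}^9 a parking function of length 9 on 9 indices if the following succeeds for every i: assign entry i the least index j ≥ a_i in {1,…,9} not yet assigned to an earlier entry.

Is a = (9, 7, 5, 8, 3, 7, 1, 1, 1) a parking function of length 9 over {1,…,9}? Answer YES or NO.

NO

Rearranged: b = (1, 1, 1, 3, 5, 7, 7, 8, 9).
  b_1=1 ≤ 1
  b_2=1 ≤ 2
  b_3=1 ≤ 3
  b_4=3 ≤ 4
  b_5=5 ≤ 5
  b_6=7 > 6
  fails at i=6 ⇒ NO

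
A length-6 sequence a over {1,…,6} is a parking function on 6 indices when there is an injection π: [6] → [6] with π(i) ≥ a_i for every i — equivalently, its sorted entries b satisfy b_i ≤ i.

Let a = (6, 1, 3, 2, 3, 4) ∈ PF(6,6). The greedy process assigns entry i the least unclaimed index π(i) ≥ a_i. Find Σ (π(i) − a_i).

Σπ = 21 ({1..6} each once); Σa = 6+1+3+2+3+4 = 19; disp = 21−19 = 2.

2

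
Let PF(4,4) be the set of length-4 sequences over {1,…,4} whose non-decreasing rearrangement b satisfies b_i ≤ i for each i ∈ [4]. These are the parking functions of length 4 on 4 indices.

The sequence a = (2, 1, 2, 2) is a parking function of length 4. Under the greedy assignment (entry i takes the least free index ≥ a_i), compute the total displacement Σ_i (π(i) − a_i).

3

Σπ = 4·5/2 = 10 (π permutes [4]); Σa = 2+1+2+2 = 7; disp = 10−7 = 3.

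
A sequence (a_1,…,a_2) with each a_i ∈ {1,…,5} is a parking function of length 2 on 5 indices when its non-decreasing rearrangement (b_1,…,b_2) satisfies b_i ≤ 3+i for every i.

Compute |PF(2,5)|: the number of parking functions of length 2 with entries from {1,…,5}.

Count = (5+1−2)·(5+1)^{2−1} = 4×6 = 24 [KW]
Example (3,3) → sorted (3,3): b_i ≤ 3+i ∀i, a PF.

24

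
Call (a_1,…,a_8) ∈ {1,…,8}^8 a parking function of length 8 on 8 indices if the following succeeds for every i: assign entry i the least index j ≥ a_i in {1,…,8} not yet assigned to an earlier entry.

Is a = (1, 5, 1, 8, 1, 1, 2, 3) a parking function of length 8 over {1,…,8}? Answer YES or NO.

YES

Order a: b = (1, 1, 1, 1, 2, 3, 5, 8).
  b_1=1 ≤ 1
  b_2=1 ≤ 2
  b_3=1 ≤ 3
  b_4=1 ≤ 4
  b_5=2 ≤ 5
  b_6=3 ≤ 6
  b_7=5 ≤ 7
  b_8=8 ≤ 8
All bounds hold ⇒ YES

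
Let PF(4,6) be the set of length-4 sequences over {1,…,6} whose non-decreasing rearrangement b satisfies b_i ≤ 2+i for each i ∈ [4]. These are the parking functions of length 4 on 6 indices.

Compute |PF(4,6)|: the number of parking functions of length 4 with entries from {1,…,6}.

1029

#PF = (6+1−4)·(6+1)^{4−1} = 3·343 = 1029 (Pollak)
E.g. (1,5,1,1) → sorted (1,1,1,5): b_i ≤ 2+i ∀i, a PF.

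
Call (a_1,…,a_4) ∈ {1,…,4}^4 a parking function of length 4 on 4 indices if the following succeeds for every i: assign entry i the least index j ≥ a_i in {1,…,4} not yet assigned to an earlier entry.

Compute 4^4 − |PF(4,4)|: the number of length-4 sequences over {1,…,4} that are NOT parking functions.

131

#PF = 1·5^3 = 1×125 = 125 [KW]
One tuple (3,4,3,4) → sorted (3,3,4,4): b_1=3>1, not a PF.
4^4 − 125 = 256 − 125 = 131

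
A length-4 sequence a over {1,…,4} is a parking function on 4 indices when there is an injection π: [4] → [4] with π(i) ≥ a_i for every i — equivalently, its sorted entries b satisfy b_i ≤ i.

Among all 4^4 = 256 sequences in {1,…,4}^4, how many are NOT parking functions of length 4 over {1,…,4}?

Count = 1·5^3 = 1 · 125 = 125 (Konheim–Weiss)
Example (2,4,3,3) → sorted (2,3,3,4): b_1=2>1, not a PF.
So 256 − 125 = 131 fail.

131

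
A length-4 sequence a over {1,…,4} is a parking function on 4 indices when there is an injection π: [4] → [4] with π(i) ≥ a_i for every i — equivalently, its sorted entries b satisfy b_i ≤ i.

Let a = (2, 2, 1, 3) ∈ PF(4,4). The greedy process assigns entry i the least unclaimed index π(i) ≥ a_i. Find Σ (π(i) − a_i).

Σπ = 10 ({1..4} each once); Σa = 2+2+1+3 = 8; disp = 10−8 = 2.

2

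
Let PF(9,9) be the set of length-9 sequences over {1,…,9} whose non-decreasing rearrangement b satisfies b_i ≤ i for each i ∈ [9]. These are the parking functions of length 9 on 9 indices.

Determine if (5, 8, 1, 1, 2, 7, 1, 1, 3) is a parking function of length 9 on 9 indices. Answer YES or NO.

Rearranged: b = (1, 1, 1, 1, 2, 3, 5, 7, 8).
  b_1=1 ≤ 1
  b_2=1 ≤ 2
  b_3=1 ≤ 3
  b_4=1 ≤ 4
  b_5=2 ≤ 5
  b_6=3 ≤ 6
  b_7=5 ≤ 7
  b_8=7 ≤ 8
  b_9=8 ≤ 9
All bounds hold ⇒ YES

YES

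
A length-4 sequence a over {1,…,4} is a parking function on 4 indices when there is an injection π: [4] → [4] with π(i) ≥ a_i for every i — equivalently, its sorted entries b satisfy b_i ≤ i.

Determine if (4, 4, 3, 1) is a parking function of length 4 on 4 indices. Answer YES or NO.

Rearranged: b = (1, 3, 4, 4).
  b_1=1 ≤ 1
  b_2=3 > 2
  fails at i=2 ⇒ NO

NO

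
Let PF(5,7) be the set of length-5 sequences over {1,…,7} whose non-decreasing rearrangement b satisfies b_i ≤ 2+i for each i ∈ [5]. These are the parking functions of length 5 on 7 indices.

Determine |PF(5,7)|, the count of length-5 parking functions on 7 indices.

12288

|PF| = (7+1−5)·(7+1)^{5−1} = 3×4096 = 12288
E.g. (5,4,4,7,1) → sorted (1,4,4,5,7): b_i ≤ 2+i ∀i, a PF.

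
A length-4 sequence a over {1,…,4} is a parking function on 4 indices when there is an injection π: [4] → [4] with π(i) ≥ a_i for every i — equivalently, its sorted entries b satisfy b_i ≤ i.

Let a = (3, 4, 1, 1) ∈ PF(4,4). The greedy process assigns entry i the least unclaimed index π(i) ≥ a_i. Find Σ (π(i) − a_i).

1

Σπ(i) = 1+…+4 = 10; Σa = 3+4+1+1 = 9; disp = 10−9 = 1.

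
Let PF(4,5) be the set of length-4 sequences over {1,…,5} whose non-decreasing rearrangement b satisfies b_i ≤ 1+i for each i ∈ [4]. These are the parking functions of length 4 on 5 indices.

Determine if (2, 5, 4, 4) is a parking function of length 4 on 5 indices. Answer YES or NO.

Sorted: b = (2, 4, 4, 5).
  b_1=2 ≤ 2
  b_2=4 > 3
  fails at i=2 ⇒ NO

NO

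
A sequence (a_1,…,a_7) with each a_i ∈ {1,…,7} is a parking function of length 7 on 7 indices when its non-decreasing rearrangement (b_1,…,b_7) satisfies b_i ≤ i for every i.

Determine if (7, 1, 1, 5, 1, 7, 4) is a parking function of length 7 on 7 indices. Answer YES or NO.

Sorted: b = (1, 1, 1, 4, 5, 7, 7).
  b_1=1 ≤ 1
  b_2=1 ≤ 2
  b_3=1 ≤ 3
  b_4=4 ≤ 4
  b_5=5 ≤ 5
  b_6=7 > 6
  fails at i=6 ⇒ NO

NO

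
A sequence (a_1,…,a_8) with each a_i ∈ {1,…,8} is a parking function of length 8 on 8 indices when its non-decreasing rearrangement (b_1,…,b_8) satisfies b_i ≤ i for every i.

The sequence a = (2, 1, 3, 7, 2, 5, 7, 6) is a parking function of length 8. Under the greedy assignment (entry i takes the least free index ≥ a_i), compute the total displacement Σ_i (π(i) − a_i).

3

Σπ(i) = 1+…+8 = 36; Σa = 2+1+3+7+2+5+7+6 = 33; disp = 36−33 = 3.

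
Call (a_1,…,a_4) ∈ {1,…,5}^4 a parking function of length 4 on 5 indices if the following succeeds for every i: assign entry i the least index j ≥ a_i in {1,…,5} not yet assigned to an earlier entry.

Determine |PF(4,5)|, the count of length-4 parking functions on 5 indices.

|PF(4,5)| = 2·6^3 = 2·216 = 432 (Pollak)
Check (5,3,1,1) → sorted (1,1,3,5): b_i ≤ 1+i ∀i, a PF.

432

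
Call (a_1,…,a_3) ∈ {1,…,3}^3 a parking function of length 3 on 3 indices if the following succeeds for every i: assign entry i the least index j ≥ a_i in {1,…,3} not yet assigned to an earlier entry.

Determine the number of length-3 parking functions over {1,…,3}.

#PF = (3−3+1)·(3+1)^(3−1) = 1×16 = 16 (Konheim–Weiss)
E.g. (2,1,1) → sorted (1,1,2): b_i ≤ i ∀i, a PF.

16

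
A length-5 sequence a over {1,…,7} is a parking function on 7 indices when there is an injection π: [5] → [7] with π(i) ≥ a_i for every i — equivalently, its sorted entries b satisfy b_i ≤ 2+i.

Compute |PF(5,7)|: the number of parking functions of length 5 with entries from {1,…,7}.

12288

#PF = (7−5+1)·(7+1)^(5−1) = 3·4096 = 12288
E.g. (2,7,1,5,5) → sorted (1,2,5,5,7): b_i ≤ 2+i ∀i, a PF.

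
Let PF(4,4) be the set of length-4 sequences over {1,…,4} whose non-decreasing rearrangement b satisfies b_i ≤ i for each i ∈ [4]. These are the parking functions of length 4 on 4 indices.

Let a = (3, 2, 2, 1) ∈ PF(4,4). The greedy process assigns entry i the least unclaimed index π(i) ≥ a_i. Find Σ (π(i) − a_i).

Σπ = 4·5/2 = 10 (π permutes [4]); Σa = 3+2+2+1 = 8; disp = 10−8 = 2.

2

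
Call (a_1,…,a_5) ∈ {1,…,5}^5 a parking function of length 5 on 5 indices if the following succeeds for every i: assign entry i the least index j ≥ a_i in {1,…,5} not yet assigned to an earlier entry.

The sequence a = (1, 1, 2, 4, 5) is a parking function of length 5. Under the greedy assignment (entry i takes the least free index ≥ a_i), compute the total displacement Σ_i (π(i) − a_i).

2

Σπ = 15 ({1..5} each once); Σa = 1+1+2+4+5 = 13; disp = 15−13 = 2.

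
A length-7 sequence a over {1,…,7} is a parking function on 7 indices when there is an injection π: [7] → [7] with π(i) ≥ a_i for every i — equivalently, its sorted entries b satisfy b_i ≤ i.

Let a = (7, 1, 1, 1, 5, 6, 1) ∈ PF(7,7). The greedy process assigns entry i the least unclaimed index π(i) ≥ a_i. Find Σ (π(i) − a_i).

Σπ = 28 ({1..7} each once); Σa = 7+1+1+1+5+6+1 = 22; disp = 28−22 = 6.

6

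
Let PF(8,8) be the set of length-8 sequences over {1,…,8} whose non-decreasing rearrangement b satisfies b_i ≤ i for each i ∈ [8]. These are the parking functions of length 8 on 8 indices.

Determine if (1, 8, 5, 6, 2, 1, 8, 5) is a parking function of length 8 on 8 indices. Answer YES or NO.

NO

Rearranged: b = (1, 1, 2, 5, 5, 6, 8, 8).
  b_1=1 ≤ 1
  b_2=1 ≤ 2
  b_3=2 ≤ 3
  b_4=5 > 4
  fails at i=4 ⇒ NO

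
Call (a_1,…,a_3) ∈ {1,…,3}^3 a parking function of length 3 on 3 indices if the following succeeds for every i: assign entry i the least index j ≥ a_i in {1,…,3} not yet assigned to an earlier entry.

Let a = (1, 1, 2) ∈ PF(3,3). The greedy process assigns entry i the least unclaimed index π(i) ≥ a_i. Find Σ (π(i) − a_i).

2

Σπ(i) = 1+…+3 = 6; Σa = 1+1+2 = 4; disp = 6−4 = 2.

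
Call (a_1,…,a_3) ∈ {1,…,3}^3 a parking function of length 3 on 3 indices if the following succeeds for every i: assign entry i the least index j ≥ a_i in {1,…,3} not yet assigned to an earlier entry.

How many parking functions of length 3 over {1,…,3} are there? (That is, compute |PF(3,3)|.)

#PF = 1·4^2 = 1×16 = 16 (Konheim–Weiss)
One tuple (1,1,2) → sorted (1,1,2): b_i ≤ i ∀i, a PF.

16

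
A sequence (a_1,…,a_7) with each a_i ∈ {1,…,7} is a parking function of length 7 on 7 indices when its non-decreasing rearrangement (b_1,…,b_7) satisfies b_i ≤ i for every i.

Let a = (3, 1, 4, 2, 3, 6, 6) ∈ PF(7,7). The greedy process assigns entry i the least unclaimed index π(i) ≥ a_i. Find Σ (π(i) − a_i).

3

Σπ = 7·8/2 = 28 (π permutes [7]); Σa = 3+1+4+2+3+6+6 = 25; disp = 28−25 = 3.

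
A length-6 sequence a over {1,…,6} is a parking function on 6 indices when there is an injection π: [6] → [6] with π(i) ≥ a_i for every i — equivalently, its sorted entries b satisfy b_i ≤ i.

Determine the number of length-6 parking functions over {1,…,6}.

16807

|PF| = (7−6)·7^(6−1) = 1×16807 = 16807 [KW]
Check (1,3,1,1,5,5) → sorted (1,1,1,3,5,5): b_i ≤ i ∀i, a PF.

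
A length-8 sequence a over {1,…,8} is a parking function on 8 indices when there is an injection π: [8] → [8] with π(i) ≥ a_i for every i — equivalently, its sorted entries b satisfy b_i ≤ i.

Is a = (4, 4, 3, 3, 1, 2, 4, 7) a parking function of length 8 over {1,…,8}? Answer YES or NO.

Sorted: b = (1, 2, 3, 3, 4, 4, 4, 7).
  b_1=1 ≤ 1
  b_2=2 ≤ 2
  b_3=3 ≤ 3
  b_4=3 ≤ 4
  b_5=4 ≤ 5
  b_6=4 ≤ 6
  b_7=4 ≤ 7
  b_8=7 ≤ 8
All bounds hold ⇒ YES

YES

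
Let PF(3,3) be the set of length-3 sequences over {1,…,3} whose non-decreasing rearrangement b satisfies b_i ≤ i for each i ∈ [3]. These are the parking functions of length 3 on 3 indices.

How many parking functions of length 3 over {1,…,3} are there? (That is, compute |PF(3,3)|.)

Count = (3+1−3)·(3+1)^{3−1} = 1·16 = 16 (Konheim–Weiss)
E.g. (2,3,1) → sorted (1,2,3): b_i ≤ i ∀i, a PF.

16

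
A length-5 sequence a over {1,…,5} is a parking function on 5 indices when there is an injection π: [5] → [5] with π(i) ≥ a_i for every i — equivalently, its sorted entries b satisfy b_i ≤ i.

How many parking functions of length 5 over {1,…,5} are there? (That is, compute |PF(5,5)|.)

1296

|PF(5,5)| = (5−5+1)·(5+1)^(5−1) = 1·1296 = 1296
Example (3,1,1,1,5) → sorted (1,1,1,3,5): b_i ≤ i ∀i, a PF.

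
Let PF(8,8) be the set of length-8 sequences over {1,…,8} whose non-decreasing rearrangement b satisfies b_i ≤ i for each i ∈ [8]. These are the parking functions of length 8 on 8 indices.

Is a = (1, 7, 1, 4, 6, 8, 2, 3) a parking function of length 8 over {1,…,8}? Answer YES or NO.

Rearranged: b = (1, 1, 2, 3, 4, 6, 7, 8).
  b_1=1 ≤ 1
  b_2=1 ≤ 2
  b_3=2 ≤ 3
  b_4=3 ≤ 4
  b_5=4 ≤ 5
  b_6=6 ≤ 6
  b_7=7 ≤ 7
  b_8=8 ≤ 8
All bounds hold ⇒ YES

YES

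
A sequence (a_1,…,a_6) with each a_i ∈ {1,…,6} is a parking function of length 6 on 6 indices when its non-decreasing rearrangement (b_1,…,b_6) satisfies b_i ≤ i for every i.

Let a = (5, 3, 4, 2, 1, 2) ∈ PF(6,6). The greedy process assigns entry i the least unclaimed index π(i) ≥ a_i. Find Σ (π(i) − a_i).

Σπ = 6·7/2 = 21 (π permutes [6]); Σa = 5+3+4+2+1+2 = 17; disp = 21−17 = 4.

4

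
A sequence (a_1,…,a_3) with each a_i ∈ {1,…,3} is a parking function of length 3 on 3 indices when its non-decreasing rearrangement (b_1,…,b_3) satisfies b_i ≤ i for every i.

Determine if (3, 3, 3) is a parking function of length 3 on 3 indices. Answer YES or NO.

Order a: b = (3, 3, 3).
  b_1=3 > 1
  fails at i=1 ⇒ NO

NO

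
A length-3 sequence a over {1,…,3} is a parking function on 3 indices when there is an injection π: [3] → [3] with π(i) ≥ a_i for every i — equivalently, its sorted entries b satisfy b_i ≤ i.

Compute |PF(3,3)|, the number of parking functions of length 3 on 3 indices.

16

|PF| = (4−3)·4^(3−1) = 1·16 = 16 (Konheim–Weiss)
E.g. (3,2,1) → sorted (1,2,3): b_i ≤ i ∀i, a PF.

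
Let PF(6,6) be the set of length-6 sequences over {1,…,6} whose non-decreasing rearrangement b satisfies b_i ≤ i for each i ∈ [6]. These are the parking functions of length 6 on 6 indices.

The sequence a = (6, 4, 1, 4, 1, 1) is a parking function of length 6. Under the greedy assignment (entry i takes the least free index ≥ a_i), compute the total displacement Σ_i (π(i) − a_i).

4

Σπ = 21 ({1..6} each once); Σa = 6+4+1+4+1+1 = 17; disp = 21−17 = 4.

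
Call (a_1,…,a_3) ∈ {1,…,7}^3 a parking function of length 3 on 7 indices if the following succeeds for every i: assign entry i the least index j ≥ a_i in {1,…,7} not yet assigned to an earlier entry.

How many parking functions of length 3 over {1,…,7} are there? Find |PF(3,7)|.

320

Count = (7−3+1)·(7+1)^(3−1) = 5·64 = 320
Example (5,1,7) → sorted (1,5,7): b_i ≤ 4+i ∀i, a PF.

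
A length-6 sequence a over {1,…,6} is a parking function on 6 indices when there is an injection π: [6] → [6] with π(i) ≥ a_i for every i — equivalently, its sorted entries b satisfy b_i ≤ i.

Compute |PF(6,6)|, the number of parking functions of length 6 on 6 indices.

16807

Count = (6+1−6)·(6+1)^{6−1} = 1×16807 = 16807
E.g. (5,1,1,4,4,1) → sorted (1,1,1,4,4,5): b_i ≤ i ∀i, a PF.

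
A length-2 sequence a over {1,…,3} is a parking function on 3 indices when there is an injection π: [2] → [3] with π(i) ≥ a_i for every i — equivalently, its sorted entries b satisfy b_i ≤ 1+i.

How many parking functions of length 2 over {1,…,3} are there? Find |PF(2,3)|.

|PF(2,3)| = 2·4^1 = 2 · 4 = 8 [KW]
Example (1,1) → sorted (1,1): b_i ≤ 1+i ∀i, a PF.

8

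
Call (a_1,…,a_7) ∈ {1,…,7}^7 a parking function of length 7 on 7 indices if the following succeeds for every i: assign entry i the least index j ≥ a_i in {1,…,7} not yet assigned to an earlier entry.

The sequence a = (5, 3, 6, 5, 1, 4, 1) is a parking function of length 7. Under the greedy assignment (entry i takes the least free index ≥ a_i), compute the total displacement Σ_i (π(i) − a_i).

3

Σπ = 7·8/2 = 28 (π permutes [7]); Σa = 5+3+6+5+1+4+1 = 25; disp = 28−25 = 3.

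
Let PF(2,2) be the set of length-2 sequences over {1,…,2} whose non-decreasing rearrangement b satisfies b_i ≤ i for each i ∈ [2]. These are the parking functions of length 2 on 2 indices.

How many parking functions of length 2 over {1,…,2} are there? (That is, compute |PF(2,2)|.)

Count = (3−2)·3^(2−1) = 1×3 = 3
Example (2,1) → sorted (1,2): b_i ≤ i ∀i, a PF.

3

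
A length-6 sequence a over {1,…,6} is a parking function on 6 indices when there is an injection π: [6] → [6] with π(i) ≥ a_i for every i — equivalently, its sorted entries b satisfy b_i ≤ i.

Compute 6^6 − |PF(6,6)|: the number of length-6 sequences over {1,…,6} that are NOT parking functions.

|PF| = (6−6+1)·(6+1)^(6−1) = 1·16807 = 16807 (Pollak)
Example (5,2,5,5,4,6) → sorted (2,4,5,5,5,6): b_1=2>1, not a PF.
So 46656 − 16807 = 29849 fail.

29849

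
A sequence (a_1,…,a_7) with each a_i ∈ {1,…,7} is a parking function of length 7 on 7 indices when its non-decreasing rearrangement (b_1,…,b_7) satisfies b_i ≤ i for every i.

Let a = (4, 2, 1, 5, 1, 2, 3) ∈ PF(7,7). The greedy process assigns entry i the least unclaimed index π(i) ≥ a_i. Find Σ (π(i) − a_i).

10

Σπ = 28 ({1..7} each once); Σa = 4+2+1+5+1+2+3 = 18; disp = 28−18 = 10.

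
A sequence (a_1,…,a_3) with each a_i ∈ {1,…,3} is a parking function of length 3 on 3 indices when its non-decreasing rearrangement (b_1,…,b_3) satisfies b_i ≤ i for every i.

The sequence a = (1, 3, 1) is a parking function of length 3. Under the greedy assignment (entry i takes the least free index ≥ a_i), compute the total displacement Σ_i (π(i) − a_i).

Σπ = 3·4/2 = 6 (π permutes [3]); Σa = 1+3+1 = 5; disp = 6−5 = 1.

1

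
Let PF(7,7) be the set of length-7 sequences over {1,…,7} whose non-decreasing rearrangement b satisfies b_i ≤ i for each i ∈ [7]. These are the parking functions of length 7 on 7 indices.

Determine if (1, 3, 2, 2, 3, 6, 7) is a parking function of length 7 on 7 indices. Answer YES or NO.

Sorted: b = (1, 2, 2, 3, 3, 6, 7).
  b_1=1 ≤ 1
  b_2=2 ≤ 2
  b_3=2 ≤ 3
  b_4=3 ≤ 4
  b_5=3 ≤ 5
  b_6=6 ≤ 6
  b_7=7 ≤ 7
All bounds hold ⇒ YES

YES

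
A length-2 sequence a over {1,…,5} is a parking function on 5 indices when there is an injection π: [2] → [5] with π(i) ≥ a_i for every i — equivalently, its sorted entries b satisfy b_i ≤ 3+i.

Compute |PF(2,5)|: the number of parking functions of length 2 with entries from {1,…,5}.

|PF(2,5)| = (6−2)·6^(2−1) = 4 · 6 = 24
Check (3,2) → sorted (2,3): b_i ≤ 3+i ∀i, a PF.

24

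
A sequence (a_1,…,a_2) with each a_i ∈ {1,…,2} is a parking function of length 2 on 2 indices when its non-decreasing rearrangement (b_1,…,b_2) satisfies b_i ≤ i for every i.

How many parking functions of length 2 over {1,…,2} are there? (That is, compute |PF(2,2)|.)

3

|PF| = (3−2)·3^(2−1) = 1·3 = 3 [KW]
Check (1,1) → sorted (1,1): b_i ≤ i ∀i, a PF.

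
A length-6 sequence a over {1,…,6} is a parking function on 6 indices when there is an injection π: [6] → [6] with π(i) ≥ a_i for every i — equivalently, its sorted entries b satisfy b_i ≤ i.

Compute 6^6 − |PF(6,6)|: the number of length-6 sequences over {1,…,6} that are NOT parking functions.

|PF(6,6)| = (6+1−6)·(6+1)^{6−1} = 1 · 16807 = 16807
Check (3,3,6,3,4,5) → sorted (3,3,3,4,5,6): b_1=3>1, not a PF.
6^6 − 16807 = 46656 − 16807 = 29849

29849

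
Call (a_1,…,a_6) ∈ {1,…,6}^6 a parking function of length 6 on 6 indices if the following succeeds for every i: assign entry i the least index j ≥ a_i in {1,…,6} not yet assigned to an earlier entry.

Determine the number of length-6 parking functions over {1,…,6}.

16807

|PF| = (7−6)·7^(6−1) = 1 · 16807 = 16807 (Konheim–Weiss)
One tuple (1,1,1,6,2,2) → sorted (1,1,1,2,2,6): b_i ≤ i ∀i, a PF.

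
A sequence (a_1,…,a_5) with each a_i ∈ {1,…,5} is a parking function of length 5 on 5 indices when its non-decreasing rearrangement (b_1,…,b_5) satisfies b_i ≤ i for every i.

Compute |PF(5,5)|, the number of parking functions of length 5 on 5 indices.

#PF = (6−5)·6^(5−1) = 1 · 1296 = 1296 (Pollak)
Check (5,2,3,1,3) → sorted (1,2,3,3,5): b_i ≤ i ∀i, a PF.

1296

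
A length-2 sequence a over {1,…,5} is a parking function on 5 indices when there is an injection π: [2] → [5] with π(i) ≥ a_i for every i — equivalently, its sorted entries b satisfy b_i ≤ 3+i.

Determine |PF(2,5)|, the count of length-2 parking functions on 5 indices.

24

|PF(2,5)| = (5+1−2)·(5+1)^{2−1} = 4·6 = 24
Example (2,2) → sorted (2,2): b_i ≤ 3+i ∀i, a PF.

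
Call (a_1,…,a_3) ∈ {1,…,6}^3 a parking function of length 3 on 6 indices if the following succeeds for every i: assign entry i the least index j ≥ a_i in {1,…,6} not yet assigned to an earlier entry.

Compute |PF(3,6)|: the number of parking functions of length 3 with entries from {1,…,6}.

196

|PF| = (6+1−3)·(6+1)^{3−1} = 4·49 = 196 [KW]
One tuple (3,3,5) → sorted (3,3,5): b_i ≤ 3+i ∀i, a PF.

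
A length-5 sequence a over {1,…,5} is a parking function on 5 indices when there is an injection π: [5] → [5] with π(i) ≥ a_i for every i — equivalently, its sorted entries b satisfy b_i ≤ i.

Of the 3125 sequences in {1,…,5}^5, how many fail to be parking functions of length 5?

1829

|PF(5,5)| = (5−5+1)·(5+1)^(5−1) = 1·1296 = 1296
E.g. (5,5,5,1,2) → sorted (1,2,5,5,5): b_3=5>3, not a PF.
5^5 − 1296 = 3125 − 1296 = 1829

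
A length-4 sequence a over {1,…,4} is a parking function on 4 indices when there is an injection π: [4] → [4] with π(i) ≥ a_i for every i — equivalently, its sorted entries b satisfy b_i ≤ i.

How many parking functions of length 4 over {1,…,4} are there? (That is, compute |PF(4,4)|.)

125

Count = (5−4)·5^(4−1) = 1 · 125 = 125 (Pollak)
One tuple (2,2,1,1) → sorted (1,1,2,2): b_i ≤ i ∀i, a PF.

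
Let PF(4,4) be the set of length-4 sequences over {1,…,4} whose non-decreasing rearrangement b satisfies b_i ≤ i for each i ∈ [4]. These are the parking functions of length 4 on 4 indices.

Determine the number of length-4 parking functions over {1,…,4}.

#PF = (4−4+1)·(4+1)^(4−1) = 1 · 125 = 125 (Konheim–Weiss)
E.g. (1,1,2,1) → sorted (1,1,1,2): b_i ≤ i ∀i, a PF.

125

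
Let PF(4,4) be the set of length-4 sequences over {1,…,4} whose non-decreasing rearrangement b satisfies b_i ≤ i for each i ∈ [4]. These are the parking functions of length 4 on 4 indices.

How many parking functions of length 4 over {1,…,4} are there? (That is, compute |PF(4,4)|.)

125

|PF| = (4−4+1)·(4+1)^(4−1) = 1×125 = 125 (Konheim–Weiss)
E.g. (1,2,1,3) → sorted (1,1,2,3): b_i ≤ i ∀i, a PF.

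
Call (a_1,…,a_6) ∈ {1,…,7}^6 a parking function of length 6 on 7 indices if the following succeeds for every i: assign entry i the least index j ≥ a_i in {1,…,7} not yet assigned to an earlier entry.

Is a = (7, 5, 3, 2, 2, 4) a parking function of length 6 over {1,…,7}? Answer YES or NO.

YES

Order a: b = (2, 2, 3, 4, 5, 7).
  b_1=2 ≤ 2
  b_2=2 ≤ 3
  b_3=3 ≤ 4
  b_4=4 ≤ 5
  b_5=5 ≤ 6
  b_6=7 ≤ 7
All bounds hold ⇒ YES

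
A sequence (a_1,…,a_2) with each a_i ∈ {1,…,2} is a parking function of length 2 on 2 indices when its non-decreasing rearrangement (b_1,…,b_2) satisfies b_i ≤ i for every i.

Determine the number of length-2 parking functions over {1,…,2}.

3

#PF = (2+1−2)·(2+1)^{2−1} = 1×3 = 3 [KW]
Check (1,2) → sorted (1,2): b_i ≤ i ∀i, a PF.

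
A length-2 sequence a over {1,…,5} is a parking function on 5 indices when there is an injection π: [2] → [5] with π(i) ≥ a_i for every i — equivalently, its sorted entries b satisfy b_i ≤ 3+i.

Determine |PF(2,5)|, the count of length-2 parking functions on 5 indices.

24

|PF(2,5)| = 4·6^1 = 4 · 6 = 24 (Konheim–Weiss)
One tuple (2,2) → sorted (2,2): b_i ≤ 3+i ∀i, a PF.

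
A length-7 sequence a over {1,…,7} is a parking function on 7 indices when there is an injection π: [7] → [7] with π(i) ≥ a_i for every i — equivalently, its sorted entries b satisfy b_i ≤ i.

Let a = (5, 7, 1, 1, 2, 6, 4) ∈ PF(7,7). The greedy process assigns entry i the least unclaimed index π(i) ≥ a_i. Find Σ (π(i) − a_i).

Σπ = 28 ({1..7} each once); Σa = 5+7+1+1+2+6+4 = 26; disp = 28−26 = 2.

2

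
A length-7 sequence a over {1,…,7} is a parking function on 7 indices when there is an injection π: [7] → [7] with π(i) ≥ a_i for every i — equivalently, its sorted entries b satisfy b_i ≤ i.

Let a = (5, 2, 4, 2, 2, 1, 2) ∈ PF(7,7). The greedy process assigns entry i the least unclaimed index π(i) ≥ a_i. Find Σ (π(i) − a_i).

10

Σπ = 28 ({1..7} each once); Σa = 5+2+4+2+2+1+2 = 18; disp = 28−18 = 10.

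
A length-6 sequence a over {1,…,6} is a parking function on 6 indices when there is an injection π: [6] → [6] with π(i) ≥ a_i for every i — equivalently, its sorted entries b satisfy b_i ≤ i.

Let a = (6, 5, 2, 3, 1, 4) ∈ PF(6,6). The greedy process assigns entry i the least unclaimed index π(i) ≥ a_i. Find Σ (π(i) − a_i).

Σπ = 6·7/2 = 21 (π permutes [6]); Σa = 6+5+2+3+1+4 = 21; disp = 21−21 = 0.

0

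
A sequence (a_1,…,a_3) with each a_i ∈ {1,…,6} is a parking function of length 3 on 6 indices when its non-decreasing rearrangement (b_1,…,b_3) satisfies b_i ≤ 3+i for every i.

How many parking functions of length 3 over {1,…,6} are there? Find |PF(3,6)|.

Count = 4·7^2 = 4·49 = 196 (Konheim–Weiss)
Check (4,3,6) → sorted (3,4,6): b_i ≤ 3+i ∀i, a PF.

196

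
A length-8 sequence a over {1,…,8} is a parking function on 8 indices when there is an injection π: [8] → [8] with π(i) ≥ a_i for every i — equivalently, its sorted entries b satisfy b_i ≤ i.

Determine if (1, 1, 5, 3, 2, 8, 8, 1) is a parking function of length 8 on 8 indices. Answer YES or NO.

NO

Rearranged: b = (1, 1, 1, 2, 3, 5, 8, 8).
  b_1=1 ≤ 1
  b_2=1 ≤ 2
  b_3=1 ≤ 3
  b_4=2 ≤ 4
  b_5=3 ≤ 5
  b_6=5 ≤ 6
  b_7=8 > 7
  fails at i=7 ⇒ NO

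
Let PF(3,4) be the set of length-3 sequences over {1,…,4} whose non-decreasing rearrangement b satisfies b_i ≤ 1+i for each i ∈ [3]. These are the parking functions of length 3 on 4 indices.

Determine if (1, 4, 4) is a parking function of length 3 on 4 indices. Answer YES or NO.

NO

Rearranged: b = (1, 4, 4).
  b_1=1 ≤ 2
  b_2=4 > 3
  fails at i=2 ⇒ NO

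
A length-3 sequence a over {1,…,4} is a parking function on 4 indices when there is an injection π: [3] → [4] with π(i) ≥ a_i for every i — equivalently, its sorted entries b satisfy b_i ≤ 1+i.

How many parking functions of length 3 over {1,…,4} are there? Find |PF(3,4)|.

50

|PF(3,4)| = (4−3+1)·(4+1)^(3−1) = 2×25 = 50 (Konheim–Weiss)
Example (2,1,4) → sorted (1,2,4): b_i ≤ 1+i ∀i, a PF.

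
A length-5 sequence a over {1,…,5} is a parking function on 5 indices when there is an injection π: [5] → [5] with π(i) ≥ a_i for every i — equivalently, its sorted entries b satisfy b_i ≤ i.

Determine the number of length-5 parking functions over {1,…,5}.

1296

|PF| = (5+1−5)·(5+1)^{5−1} = 1·1296 = 1296 [KW]
Example (2,2,4,1,4) → sorted (1,2,2,4,4): b_i ≤ i ∀i, a PF.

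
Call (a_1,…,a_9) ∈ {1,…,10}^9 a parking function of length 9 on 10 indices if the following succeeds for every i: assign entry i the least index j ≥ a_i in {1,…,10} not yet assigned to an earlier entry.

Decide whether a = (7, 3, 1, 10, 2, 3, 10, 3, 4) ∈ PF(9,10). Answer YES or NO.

NO

Order a: b = (1, 2, 3, 3, 3, 4, 7, 10, 10).
  b_1=1 ≤ 2
  b_2=2 ≤ 3
  b_3=3 ≤ 4
  b_4=3 ≤ 5
  b_5=3 ≤ 6
  b_6=4 ≤ 7
  b_7=7 ≤ 8
  b_8=10 > 9
  fails at i=8 ⇒ NO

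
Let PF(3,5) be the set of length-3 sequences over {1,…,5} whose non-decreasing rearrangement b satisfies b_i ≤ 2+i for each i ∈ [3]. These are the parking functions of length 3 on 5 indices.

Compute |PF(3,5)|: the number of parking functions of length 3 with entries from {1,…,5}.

108

|PF| = (6−3)·6^(3−1) = 3·36 = 108 (Konheim–Weiss)
Example (1,4,4) → sorted (1,4,4): b_i ≤ 2+i ∀i, a PF.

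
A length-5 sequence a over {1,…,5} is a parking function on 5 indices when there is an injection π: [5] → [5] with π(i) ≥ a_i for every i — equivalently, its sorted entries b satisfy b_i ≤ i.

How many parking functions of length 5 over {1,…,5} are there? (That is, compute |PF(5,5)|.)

1296

|PF(5,5)| = 1·6^4 = 1 · 1296 = 1296 (Pollak)
E.g. (2,4,3,1,5) → sorted (1,2,3,4,5): b_i ≤ i ∀i, a PF.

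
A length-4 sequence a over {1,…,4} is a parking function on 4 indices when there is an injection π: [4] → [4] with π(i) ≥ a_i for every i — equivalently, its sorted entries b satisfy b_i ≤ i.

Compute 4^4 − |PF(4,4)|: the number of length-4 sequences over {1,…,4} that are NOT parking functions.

131

Count = (5−4)·5^(4−1) = 1 · 125 = 125 (Konheim–Weiss)
Check (2,4,4,4) → sorted (2,4,4,4): b_1=2>1, not a PF.
Total 256; non-PF = 256−125 = 131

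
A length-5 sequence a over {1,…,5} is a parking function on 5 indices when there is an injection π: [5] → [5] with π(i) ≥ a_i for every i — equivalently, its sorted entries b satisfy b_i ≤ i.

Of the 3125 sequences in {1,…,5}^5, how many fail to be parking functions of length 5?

1829

#PF = 1·6^4 = 1×1296 = 1296 (Konheim–Weiss)
E.g. (4,2,3,2,3) → sorted (2,2,3,3,4): b_1=2>1, not a PF.
Total 3125; non-PF = 3125−1296 = 1829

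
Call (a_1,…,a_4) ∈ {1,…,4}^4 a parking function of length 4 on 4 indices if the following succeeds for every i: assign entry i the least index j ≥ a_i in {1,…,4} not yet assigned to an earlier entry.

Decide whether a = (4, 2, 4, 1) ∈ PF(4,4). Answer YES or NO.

Rearranged: b = (1, 2, 4, 4).
  b_1=1 ≤ 1
  b_2=2 ≤ 2
  b_3=4 > 3
  fails at i=3 ⇒ NO

NO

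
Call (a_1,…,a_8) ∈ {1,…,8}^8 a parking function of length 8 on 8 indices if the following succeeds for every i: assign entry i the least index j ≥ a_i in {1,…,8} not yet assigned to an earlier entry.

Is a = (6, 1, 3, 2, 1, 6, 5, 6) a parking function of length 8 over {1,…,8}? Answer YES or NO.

YES

Rearranged: b = (1, 1, 2, 3, 5, 6, 6, 6).
  b_1=1 ≤ 1
  b_2=1 ≤ 2
  b_3=2 ≤ 3
  b_4=3 ≤ 4
  b_5=5 ≤ 5
  b_6=6 ≤ 6
  b_7=6 ≤ 7
  b_8=6 ≤ 8
All bounds hold ⇒ YES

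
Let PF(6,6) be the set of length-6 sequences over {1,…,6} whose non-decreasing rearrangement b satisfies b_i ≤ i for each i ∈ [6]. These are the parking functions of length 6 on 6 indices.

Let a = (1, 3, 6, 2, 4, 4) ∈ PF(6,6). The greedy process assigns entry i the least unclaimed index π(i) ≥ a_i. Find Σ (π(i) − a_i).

1

Σπ = 21 ({1..6} each once); Σa = 1+3+6+2+4+4 = 20; disp = 21−20 = 1.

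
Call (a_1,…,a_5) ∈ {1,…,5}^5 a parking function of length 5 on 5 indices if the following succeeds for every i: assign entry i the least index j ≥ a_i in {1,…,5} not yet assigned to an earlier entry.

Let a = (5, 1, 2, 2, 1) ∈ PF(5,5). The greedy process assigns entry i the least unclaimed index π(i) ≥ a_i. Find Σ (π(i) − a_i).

4

Σπ = 5·6/2 = 15 (π permutes [5]); Σa = 5+1+2+2+1 = 11; disp = 15−11 = 4.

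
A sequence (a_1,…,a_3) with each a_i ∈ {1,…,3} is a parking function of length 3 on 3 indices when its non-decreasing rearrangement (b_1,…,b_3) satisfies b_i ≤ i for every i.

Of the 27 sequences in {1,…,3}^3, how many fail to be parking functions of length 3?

11

Count = (3+1−3)·(3+1)^{3−1} = 1·16 = 16
One tuple (3,3,2) → sorted (2,3,3): b_1=2>1, not a PF.
So 27 − 16 = 11 fail.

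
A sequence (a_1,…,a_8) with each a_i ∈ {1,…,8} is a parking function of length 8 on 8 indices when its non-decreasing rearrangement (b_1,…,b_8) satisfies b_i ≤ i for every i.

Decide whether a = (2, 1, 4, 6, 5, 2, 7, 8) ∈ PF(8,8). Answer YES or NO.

YES

Rearranged: b = (1, 2, 2, 4, 5, 6, 7, 8).
  b_1=1 ≤ 1
  b_2=2 ≤ 2
  b_3=2 ≤ 3
  b_4=4 ≤ 4
  b_5=5 ≤ 5
  b_6=6 ≤ 6
  b_7=7 ≤ 7
  b_8=8 ≤ 8
All bounds hold ⇒ YES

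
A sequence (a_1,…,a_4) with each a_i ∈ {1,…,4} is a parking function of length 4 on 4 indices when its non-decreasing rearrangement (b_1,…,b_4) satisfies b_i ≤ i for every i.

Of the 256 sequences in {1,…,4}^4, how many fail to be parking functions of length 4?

|PF| = (4−4+1)·(4+1)^(4−1) = 1 · 125 = 125 [KW]
One tuple (2,4,2,3) → sorted (2,2,3,4): b_1=2>1, not a PF.
So 256 − 125 = 131 fail.

131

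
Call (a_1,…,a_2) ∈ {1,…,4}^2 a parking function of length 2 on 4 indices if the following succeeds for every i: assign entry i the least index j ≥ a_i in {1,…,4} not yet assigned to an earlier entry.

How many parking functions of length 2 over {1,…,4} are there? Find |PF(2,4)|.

|PF(2,4)| = 3·5^1 = 3 · 5 = 15 [KW]
One tuple (4,2) → sorted (2,4): b_i ≤ 2+i ∀i, a PF.

15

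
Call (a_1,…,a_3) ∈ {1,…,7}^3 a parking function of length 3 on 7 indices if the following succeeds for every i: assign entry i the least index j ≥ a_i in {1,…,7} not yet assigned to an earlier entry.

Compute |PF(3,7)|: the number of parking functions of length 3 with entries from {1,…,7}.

320

Count = (7−3+1)·(7+1)^(3−1) = 5×64 = 320 [KW]
Example (2,2,5) → sorted (2,2,5): b_i ≤ 4+i ∀i, a PF.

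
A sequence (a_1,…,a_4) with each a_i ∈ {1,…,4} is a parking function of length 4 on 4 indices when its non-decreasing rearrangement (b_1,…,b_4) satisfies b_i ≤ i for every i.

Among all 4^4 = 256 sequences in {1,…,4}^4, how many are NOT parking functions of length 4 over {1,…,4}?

|PF(4,4)| = (4+1−4)·(4+1)^{4−1} = 1×125 = 125
Check (2,2,3,3) → sorted (2,2,3,3): b_1=2>1, not a PF.
So 256 − 125 = 131 fail.

131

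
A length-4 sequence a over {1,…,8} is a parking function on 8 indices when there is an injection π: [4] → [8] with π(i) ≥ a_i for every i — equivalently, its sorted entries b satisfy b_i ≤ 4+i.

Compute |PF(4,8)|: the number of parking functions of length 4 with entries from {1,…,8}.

Count = 5·9^3 = 5×729 = 3645 (Konheim–Weiss)
Check (2,2,3,3) → sorted (2,2,3,3): b_i ≤ 4+i ∀i, a PF.

3645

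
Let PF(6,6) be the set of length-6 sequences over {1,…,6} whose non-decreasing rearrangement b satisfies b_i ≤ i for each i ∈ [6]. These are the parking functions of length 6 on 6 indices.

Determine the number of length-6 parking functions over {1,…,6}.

16807

|PF(6,6)| = (6−6+1)·(6+1)^(6−1) = 1×16807 = 16807
One tuple (5,5,3,2,4,1) → sorted (1,2,3,4,5,5): b_i ≤ i ∀i, a PF.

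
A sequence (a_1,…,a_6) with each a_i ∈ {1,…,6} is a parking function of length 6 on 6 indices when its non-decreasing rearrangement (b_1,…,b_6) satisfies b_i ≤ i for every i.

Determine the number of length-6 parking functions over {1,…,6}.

16807

|PF| = (6−6+1)·(6+1)^(6−1) = 1 · 16807 = 16807
Example (5,1,6,2,2,4) → sorted (1,2,2,4,5,6): b_i ≤ i ∀i, a PF.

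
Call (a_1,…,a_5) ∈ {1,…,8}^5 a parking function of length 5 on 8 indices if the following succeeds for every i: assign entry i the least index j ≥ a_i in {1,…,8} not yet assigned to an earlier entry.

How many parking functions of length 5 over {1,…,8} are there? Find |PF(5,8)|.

|PF| = 4·9^4 = 4·6561 = 26244 [KW]
Example (2,2,4,3,6) → sorted (2,2,3,4,6): b_i ≤ 3+i ∀i, a PF.

26244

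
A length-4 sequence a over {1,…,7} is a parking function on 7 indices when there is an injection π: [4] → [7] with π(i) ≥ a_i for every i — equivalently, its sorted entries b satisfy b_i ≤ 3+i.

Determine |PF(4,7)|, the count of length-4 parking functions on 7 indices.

2048

#PF = 4·8^3 = 4×512 = 2048 (Pollak)
Example (3,6,5,1) → sorted (1,3,5,6): b_i ≤ 3+i ∀i, a PF.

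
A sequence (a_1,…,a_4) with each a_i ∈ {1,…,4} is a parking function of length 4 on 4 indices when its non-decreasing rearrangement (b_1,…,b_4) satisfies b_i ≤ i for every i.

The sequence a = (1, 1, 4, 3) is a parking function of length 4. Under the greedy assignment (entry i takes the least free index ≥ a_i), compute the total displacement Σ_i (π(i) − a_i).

1

Σπ = 10 ({1..4} each once); Σa = 1+1+4+3 = 9; disp = 10−9 = 1.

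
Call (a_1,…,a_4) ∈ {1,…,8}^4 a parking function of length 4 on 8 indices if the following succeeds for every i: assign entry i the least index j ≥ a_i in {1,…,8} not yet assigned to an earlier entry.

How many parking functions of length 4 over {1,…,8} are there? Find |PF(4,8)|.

3645

|PF(4,8)| = 5·9^3 = 5 · 729 = 3645
E.g. (4,1,7,6) → sorted (1,4,6,7): b_i ≤ 4+i ∀i, a PF.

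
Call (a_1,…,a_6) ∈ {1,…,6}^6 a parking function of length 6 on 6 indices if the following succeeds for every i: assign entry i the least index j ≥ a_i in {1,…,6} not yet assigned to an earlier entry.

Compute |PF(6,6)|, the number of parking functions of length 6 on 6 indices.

|PF| = (6+1−6)·(6+1)^{6−1} = 1·16807 = 16807 (Konheim–Weiss)
One tuple (5,1,1,6,2,1) → sorted (1,1,1,2,5,6): b_i ≤ i ∀i, a PF.

16807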